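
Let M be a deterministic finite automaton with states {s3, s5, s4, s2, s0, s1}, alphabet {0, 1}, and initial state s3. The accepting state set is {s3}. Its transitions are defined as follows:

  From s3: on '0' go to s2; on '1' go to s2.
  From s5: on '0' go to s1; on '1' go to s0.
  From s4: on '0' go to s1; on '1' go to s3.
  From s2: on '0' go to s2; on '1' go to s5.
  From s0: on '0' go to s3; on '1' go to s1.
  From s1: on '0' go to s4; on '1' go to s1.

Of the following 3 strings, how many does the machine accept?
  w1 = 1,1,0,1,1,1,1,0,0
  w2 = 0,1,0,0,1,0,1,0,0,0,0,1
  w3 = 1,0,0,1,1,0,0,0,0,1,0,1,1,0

w1: s3 → s2 → s5 → s1 → s1 → s1 → s1 → s1 → s4 → s1  → end s1, rejected
w2: s3 → s2 → s5 → s1 → s4 → s3 → s2 → s5 → s1 → s4 → s1 → s4 → s3  → end s3, accepted
w3: s3 → s2 → s2 → s2 → s5 → s0 → s3 → s2 → s2 → s2 → s5 → s1 → s1 → s1 → s4  → end s4, rejected

1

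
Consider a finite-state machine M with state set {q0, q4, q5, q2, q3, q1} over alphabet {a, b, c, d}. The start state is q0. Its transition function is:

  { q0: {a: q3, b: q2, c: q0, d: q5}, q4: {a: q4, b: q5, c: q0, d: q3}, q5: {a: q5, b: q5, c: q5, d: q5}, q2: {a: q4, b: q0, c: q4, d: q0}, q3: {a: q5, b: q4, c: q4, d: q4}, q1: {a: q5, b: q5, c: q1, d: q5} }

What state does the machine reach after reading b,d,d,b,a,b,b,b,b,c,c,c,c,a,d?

q0 → q2 → q0 → q5 → q5 → q5 → q5 → q5 → q5 → q5 → q5 → q5 → q5 → q5 → q5 → q5

q5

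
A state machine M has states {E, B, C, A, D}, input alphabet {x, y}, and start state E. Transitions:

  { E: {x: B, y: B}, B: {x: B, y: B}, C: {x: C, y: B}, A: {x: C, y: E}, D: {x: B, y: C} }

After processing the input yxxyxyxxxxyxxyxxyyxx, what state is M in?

B

start at E
read 'y': E → B
read 'x': B → B
read 'x': B → B
read 'y': B → B
read 'x': B → B
read 'y': B → B
read 'x': B → B
read 'x': B → B
read 'x': B → B
read 'x': B → B
read 'y': B → B
read 'x': B → B
read 'x': B → B
read 'y': B → B
read 'x': B → B
read 'x': B → B
read 'y': B → B
read 'y': B → B
read 'x': B → B
read 'x': B → B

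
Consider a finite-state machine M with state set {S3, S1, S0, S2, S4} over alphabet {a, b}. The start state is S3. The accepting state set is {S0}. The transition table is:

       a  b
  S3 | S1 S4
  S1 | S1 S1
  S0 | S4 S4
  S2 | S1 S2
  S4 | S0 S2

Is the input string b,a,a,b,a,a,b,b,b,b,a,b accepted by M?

No

start at S3
read 'b': S3 → S4
read 'a': S4 → S0
read 'a': S0 → S4
read 'b': S4 → S2
read 'a': S2 → S1
read 'a': S1 → S1
read 'b': S1 → S1
read 'b': S1 → S1
read 'b': S1 → S1
read 'b': S1 → S1
read 'a': S1 → S1
read 'b': S1 → S1
End state S1 is not accepting.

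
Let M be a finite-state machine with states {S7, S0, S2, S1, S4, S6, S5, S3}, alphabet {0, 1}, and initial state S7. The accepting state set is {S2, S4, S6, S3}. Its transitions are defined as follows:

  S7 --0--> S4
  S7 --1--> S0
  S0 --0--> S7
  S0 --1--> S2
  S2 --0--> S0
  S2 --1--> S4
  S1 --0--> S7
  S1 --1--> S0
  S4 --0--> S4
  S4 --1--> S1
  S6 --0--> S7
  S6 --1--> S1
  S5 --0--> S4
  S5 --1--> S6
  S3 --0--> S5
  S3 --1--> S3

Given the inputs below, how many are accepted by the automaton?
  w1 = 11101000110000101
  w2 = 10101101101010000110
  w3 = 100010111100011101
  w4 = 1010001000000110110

w1: S7 → S0 → S2 → S4 → S4 → S1 → S7 → S4 → S4 → S1 → S0 → S7 → S4 → S4 → S4 → S1 → S7 → S0  → end S0, rejected
w2: S7 → S0 → S7 → S0 → S7 → S0 → S2 → S0 → S2 → S4 → S4 → S1 → S7 → S0 → S7 → S4 → S4 → S4 → S1 → S0 → S7  → end S7, rejected
w3: S7 → S0 → S7 → S4 → S4 → S1 → S7 → S0 → S2 → S4 → S1 → S7 → S4 → S4 → S1 → S0 → S2 → S0 → S2  → end S2, accepted
w4: S7 → S0 → S7 → S0 → S7 → S4 → S4 → S1 → S7 → S4 → S4 → S4 → S4 → S4 → S1 → S0 → S7 → S0 → S2 → S0  → end S0, rejected

1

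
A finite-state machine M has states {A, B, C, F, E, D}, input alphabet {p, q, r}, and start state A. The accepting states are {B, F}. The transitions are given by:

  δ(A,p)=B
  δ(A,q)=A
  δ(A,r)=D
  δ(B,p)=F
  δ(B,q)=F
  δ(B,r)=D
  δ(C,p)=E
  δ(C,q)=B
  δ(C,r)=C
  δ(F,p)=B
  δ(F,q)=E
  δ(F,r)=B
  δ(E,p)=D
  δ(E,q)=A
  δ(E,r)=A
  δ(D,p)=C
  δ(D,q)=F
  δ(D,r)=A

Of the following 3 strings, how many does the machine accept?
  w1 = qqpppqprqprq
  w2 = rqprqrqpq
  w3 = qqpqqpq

w1: A → A → A → B → F → B → F → B → D → F → B → D → F  → end F, accepted
w2: A → D → F → B → D → F → B → F → B → F  → end F, accepted
w3: A → A → A → B → F → E → D → F  → end F, accepted

3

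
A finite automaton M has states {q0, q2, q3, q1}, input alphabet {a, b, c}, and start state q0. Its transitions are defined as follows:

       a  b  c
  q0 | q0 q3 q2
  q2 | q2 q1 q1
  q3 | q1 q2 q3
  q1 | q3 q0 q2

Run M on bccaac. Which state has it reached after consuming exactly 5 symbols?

q3

Trace: q0 -b-> q3 -c-> q3 -c-> q3 -a-> q1 -a-> q3
After 5 symbols: q3.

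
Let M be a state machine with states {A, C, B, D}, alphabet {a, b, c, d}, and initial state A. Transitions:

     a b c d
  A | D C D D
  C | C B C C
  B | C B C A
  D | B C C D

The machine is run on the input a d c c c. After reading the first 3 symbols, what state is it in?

Trace: A -a-> D -d-> D -c-> C
After 3 symbols: C.

C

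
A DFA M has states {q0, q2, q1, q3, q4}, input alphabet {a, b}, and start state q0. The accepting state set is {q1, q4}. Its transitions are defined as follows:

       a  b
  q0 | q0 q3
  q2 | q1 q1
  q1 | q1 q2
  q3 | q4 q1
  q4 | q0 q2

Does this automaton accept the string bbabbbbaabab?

No

Trace: q0 -b-> q3 -b-> q1 -a-> q1 -b-> q2 -b-> q1 -b-> q2 -b-> q1 -a-> q1 -a-> q1 -b-> q2 -a-> q1 -b-> q2
End state q2 is not accepting.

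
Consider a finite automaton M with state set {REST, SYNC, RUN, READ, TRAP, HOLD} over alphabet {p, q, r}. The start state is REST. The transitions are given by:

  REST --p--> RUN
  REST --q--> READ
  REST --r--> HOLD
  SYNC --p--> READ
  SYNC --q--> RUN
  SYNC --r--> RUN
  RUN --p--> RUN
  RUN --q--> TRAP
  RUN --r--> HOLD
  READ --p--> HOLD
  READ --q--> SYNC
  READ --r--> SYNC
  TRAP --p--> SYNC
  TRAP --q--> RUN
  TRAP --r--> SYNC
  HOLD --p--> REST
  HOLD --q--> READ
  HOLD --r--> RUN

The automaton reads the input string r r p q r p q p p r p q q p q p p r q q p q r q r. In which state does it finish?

SYNC

start at REST
read 'r': REST → HOLD
read 'r': HOLD → RUN
read 'p': RUN → RUN
read 'q': RUN → TRAP
read 'r': TRAP → SYNC
read 'p': SYNC → READ
read 'q': READ → SYNC
read 'p': SYNC → READ
read 'p': READ → HOLD
read 'r': HOLD → RUN
read 'p': RUN → RUN
read 'q': RUN → TRAP
read 'q': TRAP → RUN
read 'p': RUN → RUN
read 'q': RUN → TRAP
read 'p': TRAP → SYNC
read 'p': SYNC → READ
read 'r': READ → SYNC
read 'q': SYNC → RUN
read 'q': RUN → TRAP
read 'p': TRAP → SYNC
read 'q': SYNC → RUN
read 'r': RUN → HOLD
read 'q': HOLD → READ
read 'r': READ → SYNC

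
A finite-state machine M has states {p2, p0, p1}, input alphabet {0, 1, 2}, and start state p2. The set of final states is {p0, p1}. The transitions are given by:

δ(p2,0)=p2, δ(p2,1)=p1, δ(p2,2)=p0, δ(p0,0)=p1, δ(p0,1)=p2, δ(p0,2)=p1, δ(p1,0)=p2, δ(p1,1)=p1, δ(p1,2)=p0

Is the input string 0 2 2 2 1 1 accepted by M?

Yes

p2 → p2 → p0 → p1 → p0 → p2 → p1
End state p1 is accepting.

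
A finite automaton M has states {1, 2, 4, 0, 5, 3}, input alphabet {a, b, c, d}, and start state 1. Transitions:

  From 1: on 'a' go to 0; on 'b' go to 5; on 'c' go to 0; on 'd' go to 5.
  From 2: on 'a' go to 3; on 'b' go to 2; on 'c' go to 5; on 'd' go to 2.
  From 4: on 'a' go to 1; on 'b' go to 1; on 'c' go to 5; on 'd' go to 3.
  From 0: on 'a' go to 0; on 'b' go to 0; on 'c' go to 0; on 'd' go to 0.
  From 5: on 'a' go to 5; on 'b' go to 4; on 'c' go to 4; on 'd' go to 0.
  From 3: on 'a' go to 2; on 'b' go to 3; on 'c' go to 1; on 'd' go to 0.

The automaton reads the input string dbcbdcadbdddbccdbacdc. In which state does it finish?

0

Trace: 1 -d-> 5 -b-> 4 -c-> 5 -b-> 4 -d-> 3 -c-> 1 -a-> 0 -d-> 0 -b-> 0 -d-> 0 -d-> 0 -d-> 0 -b-> 0 -c-> 0 -c-> 0 -d-> 0 -b-> 0 -a-> 0 -c-> 0 -d-> 0 -c-> 0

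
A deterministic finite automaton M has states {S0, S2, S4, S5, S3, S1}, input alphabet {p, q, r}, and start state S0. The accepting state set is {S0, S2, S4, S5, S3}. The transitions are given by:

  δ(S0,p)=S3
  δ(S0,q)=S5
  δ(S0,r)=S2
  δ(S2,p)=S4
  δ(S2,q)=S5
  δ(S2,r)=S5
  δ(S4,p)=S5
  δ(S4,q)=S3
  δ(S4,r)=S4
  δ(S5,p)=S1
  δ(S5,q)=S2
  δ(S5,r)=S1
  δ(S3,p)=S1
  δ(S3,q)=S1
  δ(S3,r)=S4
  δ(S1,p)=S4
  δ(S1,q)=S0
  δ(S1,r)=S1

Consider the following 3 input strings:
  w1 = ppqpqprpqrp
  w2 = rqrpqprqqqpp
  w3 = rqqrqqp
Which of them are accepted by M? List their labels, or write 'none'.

w2

w1:
  start at S0
  read 'p': S0 → S3
  read 'p': S3 → S1
  read 'q': S1 → S0
  read 'p': S0 → S3
  read 'q': S3 → S1
  read 'p': S1 → S4
  read 'r': S4 → S4
  read 'p': S4 → S5
  read 'q': S5 → S2
  read 'r': S2 → S5
  read 'p': S5 → S1
  end S1, rejected
w2:
  start at S0
  read 'r': S0 → S2
  read 'q': S2 → S5
  read 'r': S5 → S1
  read 'p': S1 → S4
  read 'q': S4 → S3
  read 'p': S3 → S1
  read 'r': S1 → S1
  read 'q': S1 → S0
  read 'q': S0 → S5
  read 'q': S5 → S2
  read 'p': S2 → S4
  read 'p': S4 → S5
  end S5, accepted
w3:
  start at S0
  read 'r': S0 → S2
  read 'q': S2 → S5
  read 'q': S5 → S2
  read 'r': S2 → S5
  read 'q': S5 → S2
  read 'q': S2 → S5
  read 'p': S5 → S1
  end S1, rejected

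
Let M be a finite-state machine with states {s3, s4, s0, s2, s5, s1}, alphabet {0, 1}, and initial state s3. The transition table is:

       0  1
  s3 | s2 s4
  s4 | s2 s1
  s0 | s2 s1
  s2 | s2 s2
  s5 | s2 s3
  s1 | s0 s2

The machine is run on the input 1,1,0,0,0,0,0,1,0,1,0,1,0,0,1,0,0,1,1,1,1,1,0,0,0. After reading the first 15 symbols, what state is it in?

start at s3
read '1': s3 → s4
read '1': s4 → s1
read '0': s1 → s0
read '0': s0 → s2
read '0': s2 → s2
read '0': s2 → s2
read '0': s2 → s2
read '1': s2 → s2
read '0': s2 → s2
read '1': s2 → s2
read '0': s2 → s2
read '1': s2 → s2
read '0': s2 → s2
read '0': s2 → s2
read '1': s2 → s2
After 15 symbols: s2.

s2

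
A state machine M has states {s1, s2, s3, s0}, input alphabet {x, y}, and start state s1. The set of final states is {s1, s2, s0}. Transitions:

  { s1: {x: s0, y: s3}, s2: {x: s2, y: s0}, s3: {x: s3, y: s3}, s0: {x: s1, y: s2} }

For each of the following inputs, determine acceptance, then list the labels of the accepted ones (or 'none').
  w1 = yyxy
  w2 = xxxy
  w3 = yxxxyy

w1:
  start at s1
  read 'y': s1 → s3
  read 'y': s3 → s3
  read 'x': s3 → s3
  read 'y': s3 → s3
  end s3, rejected
w2:
  start at s1
  read 'x': s1 → s0
  read 'x': s0 → s1
  read 'x': s1 → s0
  read 'y': s0 → s2
  end s2, accepted
w3:
  start at s1
  read 'y': s1 → s3
  read 'x': s3 → s3
  read 'x': s3 → s3
  read 'x': s3 → s3
  read 'y': s3 → s3
  read 'y': s3 → s3
  end s3, rejected

w2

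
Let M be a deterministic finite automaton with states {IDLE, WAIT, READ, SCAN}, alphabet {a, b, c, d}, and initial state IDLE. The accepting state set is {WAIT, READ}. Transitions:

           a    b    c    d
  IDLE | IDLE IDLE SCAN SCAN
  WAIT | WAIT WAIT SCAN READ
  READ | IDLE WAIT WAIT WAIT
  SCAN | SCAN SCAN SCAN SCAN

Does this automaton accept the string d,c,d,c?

No

start at IDLE
read 'd': IDLE → SCAN
read 'c': SCAN → SCAN
read 'd': SCAN → SCAN
read 'c': SCAN → SCAN
End state SCAN is not accepting.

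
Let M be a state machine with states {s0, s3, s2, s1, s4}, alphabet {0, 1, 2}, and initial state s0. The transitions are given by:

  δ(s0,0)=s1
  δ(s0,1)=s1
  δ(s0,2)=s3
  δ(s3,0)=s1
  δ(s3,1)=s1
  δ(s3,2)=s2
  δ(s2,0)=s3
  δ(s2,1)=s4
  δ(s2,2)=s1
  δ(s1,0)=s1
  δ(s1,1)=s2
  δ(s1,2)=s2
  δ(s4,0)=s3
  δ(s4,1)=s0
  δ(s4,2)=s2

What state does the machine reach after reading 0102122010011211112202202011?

s2

s0 → s1 → s2 → s3 → s2 → s4 → s2 → s1 → s1 → s2 → s3 → s1 → s2 → s4 → s2 → s4 → s0 → s1 → s2 → s1 → s2 → s3 → s2 → s1 → s1 → s2 → s3 → s1 → s2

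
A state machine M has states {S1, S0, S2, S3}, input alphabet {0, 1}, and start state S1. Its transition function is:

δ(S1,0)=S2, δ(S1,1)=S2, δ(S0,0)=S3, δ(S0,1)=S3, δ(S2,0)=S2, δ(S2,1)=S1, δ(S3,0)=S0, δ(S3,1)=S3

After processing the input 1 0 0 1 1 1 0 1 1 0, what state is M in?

S2

start at S1
read '1': S1 → S2
read '0': S2 → S2
read '0': S2 → S2
read '1': S2 → S1
read '1': S1 → S2
read '1': S2 → S1
read '0': S1 → S2
read '1': S2 → S1
read '1': S1 → S2
read '0': S2 → S2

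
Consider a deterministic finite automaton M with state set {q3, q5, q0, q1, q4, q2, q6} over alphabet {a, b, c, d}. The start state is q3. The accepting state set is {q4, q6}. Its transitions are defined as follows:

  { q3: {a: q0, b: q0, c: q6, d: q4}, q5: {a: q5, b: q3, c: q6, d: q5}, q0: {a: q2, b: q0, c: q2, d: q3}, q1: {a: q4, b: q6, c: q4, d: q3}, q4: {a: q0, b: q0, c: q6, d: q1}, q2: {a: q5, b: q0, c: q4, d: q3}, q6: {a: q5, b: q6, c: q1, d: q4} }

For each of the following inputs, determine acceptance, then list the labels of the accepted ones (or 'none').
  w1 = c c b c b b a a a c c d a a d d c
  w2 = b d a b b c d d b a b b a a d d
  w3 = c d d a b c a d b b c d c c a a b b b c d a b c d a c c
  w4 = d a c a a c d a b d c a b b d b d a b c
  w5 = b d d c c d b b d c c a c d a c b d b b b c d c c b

w1: q3 → q6 → q1 → q6 → q1 → q6 → q6 → q5 → q5 → q5 → q6 → q1 → q3 → q0 → q2 → q3 → q4 → q6  → end q6, accepted
w2: q3 → q0 → q3 → q0 → q0 → q0 → q2 → q3 → q4 → q0 → q2 → q0 → q0 → q2 → q5 → q5 → q5  → end q5, rejected
w3: q3 → q6 → q4 → q1 → q4 → q0 → q2 → q5 → q5 → q3 → q0 → q2 → q3 → q6 → q1 → q4 → q0 → q0 → q0 → q0 → q2 → q3 → q0 → q0 → q2 → q3 → q0 → q2 → q4  → end q4, accepted
w4: q3 → q4 → q0 → q2 → q5 → q5 → q6 → q4 → q0 → q0 → q3 → q6 → q5 → q3 → q0 → q3 → q0 → q3 → q0 → q0 → q2  → end q2, rejected
w5: q3 → q0 → q3 → q4 → q6 → q1 → q3 → q0 → q0 → q3 → q6 → q1 → q4 → q6 → q4 → q0 → q2 → q0 → q3 → q0 → q0 → q0 → q2 → q3 → q6 → q1 → q6  → end q6, accepted

w1, w3, w5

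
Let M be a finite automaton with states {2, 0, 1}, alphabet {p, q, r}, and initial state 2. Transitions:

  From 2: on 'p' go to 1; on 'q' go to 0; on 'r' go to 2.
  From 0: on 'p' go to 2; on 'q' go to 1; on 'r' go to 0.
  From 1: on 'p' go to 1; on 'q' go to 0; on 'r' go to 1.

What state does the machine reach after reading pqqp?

1

2 → 1 → 0 → 1 → 1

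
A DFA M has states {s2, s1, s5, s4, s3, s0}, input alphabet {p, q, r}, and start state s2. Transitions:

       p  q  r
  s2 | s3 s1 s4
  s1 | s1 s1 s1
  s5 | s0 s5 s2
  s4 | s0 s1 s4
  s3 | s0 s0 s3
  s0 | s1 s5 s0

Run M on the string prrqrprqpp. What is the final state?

s1

start at s2
read 'p': s2 → s3
read 'r': s3 → s3
read 'r': s3 → s3
read 'q': s3 → s0
read 'r': s0 → s0
read 'p': s0 → s1
read 'r': s1 → s1
read 'q': s1 → s1
read 'p': s1 → s1
read 'p': s1 → s1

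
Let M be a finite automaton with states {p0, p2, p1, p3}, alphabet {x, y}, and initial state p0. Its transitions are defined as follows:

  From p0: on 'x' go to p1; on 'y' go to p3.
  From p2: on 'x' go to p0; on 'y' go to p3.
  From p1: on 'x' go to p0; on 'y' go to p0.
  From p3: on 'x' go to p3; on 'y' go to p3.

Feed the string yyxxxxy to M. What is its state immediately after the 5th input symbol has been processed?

p0 → p3 → p3 → p3 → p3 → p3
After 5 symbols: p3.

p3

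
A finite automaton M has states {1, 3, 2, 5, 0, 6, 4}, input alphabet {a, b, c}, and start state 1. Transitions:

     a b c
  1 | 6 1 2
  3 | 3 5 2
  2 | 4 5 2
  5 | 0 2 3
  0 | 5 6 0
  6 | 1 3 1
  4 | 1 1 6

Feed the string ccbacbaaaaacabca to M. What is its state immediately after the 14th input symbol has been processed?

1

start at 1
read 'c': 1 → 2
read 'c': 2 → 2
read 'b': 2 → 5
read 'a': 5 → 0
read 'c': 0 → 0
read 'b': 0 → 6
read 'a': 6 → 1
read 'a': 1 → 6
read 'a': 6 → 1
read 'a': 1 → 6
read 'a': 6 → 1
read 'c': 1 → 2
read 'a': 2 → 4
read 'b': 4 → 1
After 14 symbols: 1.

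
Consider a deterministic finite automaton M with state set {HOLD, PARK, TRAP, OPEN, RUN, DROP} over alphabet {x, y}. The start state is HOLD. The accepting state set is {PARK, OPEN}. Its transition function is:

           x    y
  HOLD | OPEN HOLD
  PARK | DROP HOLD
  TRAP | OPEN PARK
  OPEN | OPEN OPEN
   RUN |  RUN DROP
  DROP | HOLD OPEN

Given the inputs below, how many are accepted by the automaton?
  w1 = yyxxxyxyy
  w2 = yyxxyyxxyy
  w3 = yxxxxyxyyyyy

w1:
  start at HOLD
  read 'y': HOLD → HOLD
  read 'y': HOLD → HOLD
  read 'x': HOLD → OPEN
  read 'x': OPEN → OPEN
  read 'x': OPEN → OPEN
  read 'y': OPEN → OPEN
  read 'x': OPEN → OPEN
  read 'y': OPEN → OPEN
  read 'y': OPEN → OPEN
  end OPEN, accepted
w2:
  start at HOLD
  read 'y': HOLD → HOLD
  read 'y': HOLD → HOLD
  read 'x': HOLD → OPEN
  read 'x': OPEN → OPEN
  read 'y': OPEN → OPEN
  read 'y': OPEN → OPEN
  read 'x': OPEN → OPEN
  read 'x': OPEN → OPEN
  read 'y': OPEN → OPEN
  read 'y': OPEN → OPEN
  end OPEN, accepted
w3:
  start at HOLD
  read 'y': HOLD → HOLD
  read 'x': HOLD → OPEN
  read 'x': OPEN → OPEN
  read 'x': OPEN → OPEN
  read 'x': OPEN → OPEN
  read 'y': OPEN → OPEN
  read 'x': OPEN → OPEN
  read 'y': OPEN → OPEN
  read 'y': OPEN → OPEN
  read 'y': OPEN → OPEN
  read 'y': OPEN → OPEN
  read 'y': OPEN → OPEN
  end OPEN, accepted

3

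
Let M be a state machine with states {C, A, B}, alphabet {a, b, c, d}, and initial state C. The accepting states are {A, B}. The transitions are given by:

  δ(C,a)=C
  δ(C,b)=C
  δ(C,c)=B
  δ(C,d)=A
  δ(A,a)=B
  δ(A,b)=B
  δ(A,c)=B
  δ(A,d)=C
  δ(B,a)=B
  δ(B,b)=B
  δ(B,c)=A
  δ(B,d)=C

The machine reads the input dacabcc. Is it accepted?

Yes

Trace: C -d-> A -a-> B -c-> A -a-> B -b-> B -c-> A -c-> B
End state B is accepting.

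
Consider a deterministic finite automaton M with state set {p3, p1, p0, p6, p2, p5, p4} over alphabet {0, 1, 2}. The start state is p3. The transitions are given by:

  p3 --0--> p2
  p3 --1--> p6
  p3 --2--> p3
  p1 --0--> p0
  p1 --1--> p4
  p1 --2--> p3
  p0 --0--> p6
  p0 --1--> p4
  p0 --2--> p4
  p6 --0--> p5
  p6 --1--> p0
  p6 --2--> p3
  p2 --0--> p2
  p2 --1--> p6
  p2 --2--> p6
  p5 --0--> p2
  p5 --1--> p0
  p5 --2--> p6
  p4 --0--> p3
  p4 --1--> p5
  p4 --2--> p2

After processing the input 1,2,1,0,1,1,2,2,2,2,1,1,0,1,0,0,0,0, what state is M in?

p2

Trace: p3 -1-> p6 -2-> p3 -1-> p6 -0-> p5 -1-> p0 -1-> p4 -2-> p2 -2-> p6 -2-> p3 -2-> p3 -1-> p6 -1-> p0 -0-> p6 -1-> p0 -0-> p6 -0-> p5 -0-> p2 -0-> p2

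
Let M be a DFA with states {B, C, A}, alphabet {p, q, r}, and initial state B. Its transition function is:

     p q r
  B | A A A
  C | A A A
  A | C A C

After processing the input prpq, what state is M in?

A

Trace: B -p-> A -r-> C -p-> A -q-> A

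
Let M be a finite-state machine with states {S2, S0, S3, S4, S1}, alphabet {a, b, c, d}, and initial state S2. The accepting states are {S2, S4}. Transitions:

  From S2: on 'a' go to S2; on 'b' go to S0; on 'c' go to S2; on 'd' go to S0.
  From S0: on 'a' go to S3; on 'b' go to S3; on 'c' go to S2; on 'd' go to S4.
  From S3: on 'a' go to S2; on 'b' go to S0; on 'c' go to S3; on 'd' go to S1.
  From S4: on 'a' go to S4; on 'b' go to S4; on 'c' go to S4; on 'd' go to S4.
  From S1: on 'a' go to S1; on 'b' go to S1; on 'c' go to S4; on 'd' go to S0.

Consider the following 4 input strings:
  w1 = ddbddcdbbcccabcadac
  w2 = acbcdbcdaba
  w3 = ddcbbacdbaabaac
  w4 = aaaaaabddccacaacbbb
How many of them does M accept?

3

w1: S2 → S0 → S4 → S4 → S4 → S4 → S4 → S4 → S4 → S4 → S4 → S4 → S4 → S4 → S4 → S4 → S4 → S4 → S4 → S4  → end S4, accepted
w2: S2 → S2 → S2 → S0 → S2 → S0 → S3 → S3 → S1 → S1 → S1 → S1  → end S1, rejected
w3: S2 → S0 → S4 → S4 → S4 → S4 → S4 → S4 → S4 → S4 → S4 → S4 → S4 → S4 → S4 → S4  → end S4, accepted
w4: S2 → S2 → S2 → S2 → S2 → S2 → S2 → S0 → S4 → S4 → S4 → S4 → S4 → S4 → S4 → S4 → S4 → S4 → S4 → S4  → end S4, accepted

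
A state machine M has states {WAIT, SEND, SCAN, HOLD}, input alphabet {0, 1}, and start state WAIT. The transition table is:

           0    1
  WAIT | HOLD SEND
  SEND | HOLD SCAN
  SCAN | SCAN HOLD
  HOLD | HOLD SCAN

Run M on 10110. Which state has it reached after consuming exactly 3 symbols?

Trace: WAIT -1-> SEND -0-> HOLD -1-> SCAN
After 3 symbols: SCAN.

SCAN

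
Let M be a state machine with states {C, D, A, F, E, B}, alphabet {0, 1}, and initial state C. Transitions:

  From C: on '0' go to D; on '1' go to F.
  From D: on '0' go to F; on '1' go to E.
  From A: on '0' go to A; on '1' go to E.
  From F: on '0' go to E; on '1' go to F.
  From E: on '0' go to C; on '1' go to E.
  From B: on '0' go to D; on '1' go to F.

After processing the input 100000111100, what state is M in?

Trace: C -1-> F -0-> E -0-> C -0-> D -0-> F -0-> E -1-> E -1-> E -1-> E -1-> E -0-> C -0-> D

D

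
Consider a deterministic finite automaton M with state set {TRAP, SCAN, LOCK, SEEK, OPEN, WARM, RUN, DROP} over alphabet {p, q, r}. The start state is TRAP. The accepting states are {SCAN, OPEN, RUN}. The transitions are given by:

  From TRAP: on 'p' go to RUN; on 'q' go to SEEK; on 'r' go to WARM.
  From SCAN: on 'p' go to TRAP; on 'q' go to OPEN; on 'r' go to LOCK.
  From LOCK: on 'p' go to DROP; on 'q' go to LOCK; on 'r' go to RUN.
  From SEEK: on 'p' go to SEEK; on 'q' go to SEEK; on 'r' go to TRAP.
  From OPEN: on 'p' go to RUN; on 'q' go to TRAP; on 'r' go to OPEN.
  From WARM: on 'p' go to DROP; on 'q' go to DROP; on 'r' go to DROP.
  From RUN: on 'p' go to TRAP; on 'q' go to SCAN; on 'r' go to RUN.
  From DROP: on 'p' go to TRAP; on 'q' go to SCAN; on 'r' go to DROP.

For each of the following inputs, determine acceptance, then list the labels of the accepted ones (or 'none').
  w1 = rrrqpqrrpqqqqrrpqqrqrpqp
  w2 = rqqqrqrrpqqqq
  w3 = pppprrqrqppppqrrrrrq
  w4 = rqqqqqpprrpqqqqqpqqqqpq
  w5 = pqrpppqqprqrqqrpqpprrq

w1: Trace: TRAP -r-> WARM -r-> DROP -r-> DROP -q-> SCAN -p-> TRAP -q-> SEEK -r-> TRAP -r-> WARM -p-> DROP -q-> SCAN -q-> OPEN -q-> TRAP -q-> SEEK -r-> TRAP -r-> WARM -p-> DROP -q-> SCAN -q-> OPEN -r-> OPEN -q-> TRAP -r-> WARM -p-> DROP -q-> SCAN -p-> TRAP  → end TRAP, rejected
w2: Trace: TRAP -r-> WARM -q-> DROP -q-> SCAN -q-> OPEN -r-> OPEN -q-> TRAP -r-> WARM -r-> DROP -p-> TRAP -q-> SEEK -q-> SEEK -q-> SEEK -q-> SEEK  → end SEEK, rejected
w3: Trace: TRAP -p-> RUN -p-> TRAP -p-> RUN -p-> TRAP -r-> WARM -r-> DROP -q-> SCAN -r-> LOCK -q-> LOCK -p-> DROP -p-> TRAP -p-> RUN -p-> TRAP -q-> SEEK -r-> TRAP -r-> WARM -r-> DROP -r-> DROP -r-> DROP -q-> SCAN  → end SCAN, accepted
w4: Trace: TRAP -r-> WARM -q-> DROP -q-> SCAN -q-> OPEN -q-> TRAP -q-> SEEK -p-> SEEK -p-> SEEK -r-> TRAP -r-> WARM -p-> DROP -q-> SCAN -q-> OPEN -q-> TRAP -q-> SEEK -q-> SEEK -p-> SEEK -q-> SEEK -q-> SEEK -q-> SEEK -q-> SEEK -p-> SEEK -q-> SEEK  → end SEEK, rejected
w5: Trace: TRAP -p-> RUN -q-> SCAN -r-> LOCK -p-> DROP -p-> TRAP -p-> RUN -q-> SCAN -q-> OPEN -p-> RUN -r-> RUN -q-> SCAN -r-> LOCK -q-> LOCK -q-> LOCK -r-> RUN -p-> TRAP -q-> SEEK -p-> SEEK -p-> SEEK -r-> TRAP -r-> WARM -q-> DROP  → end DROP, rejected

w3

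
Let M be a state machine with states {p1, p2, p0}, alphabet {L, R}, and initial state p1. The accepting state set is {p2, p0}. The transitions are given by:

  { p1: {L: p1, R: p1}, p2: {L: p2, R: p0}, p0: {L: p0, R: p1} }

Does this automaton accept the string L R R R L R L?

start at p1
read 'L': p1 → p1
read 'R': p1 → p1
read 'R': p1 → p1
read 'R': p1 → p1
read 'L': p1 → p1
read 'R': p1 → p1
read 'L': p1 → p1
End state p1 is not accepting.

No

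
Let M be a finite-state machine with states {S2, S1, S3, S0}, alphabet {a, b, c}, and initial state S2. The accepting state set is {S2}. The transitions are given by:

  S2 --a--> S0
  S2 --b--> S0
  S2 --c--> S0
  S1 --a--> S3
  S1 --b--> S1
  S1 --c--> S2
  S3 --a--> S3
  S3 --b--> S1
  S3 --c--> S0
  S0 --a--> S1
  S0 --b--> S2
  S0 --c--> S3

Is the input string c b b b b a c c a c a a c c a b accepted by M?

No

S2 → S0 → S2 → S0 → S2 → S0 → S1 → S2 → S0 → S1 → S2 → S0 → S1 → S2 → S0 → S1 → S1
End state S1 is not accepting.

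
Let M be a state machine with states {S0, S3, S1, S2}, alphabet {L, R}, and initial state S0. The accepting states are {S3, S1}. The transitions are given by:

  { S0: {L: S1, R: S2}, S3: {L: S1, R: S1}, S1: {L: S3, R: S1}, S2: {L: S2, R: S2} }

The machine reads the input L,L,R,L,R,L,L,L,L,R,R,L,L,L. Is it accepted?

S0 → S1 → S3 → S1 → S3 → S1 → S3 → S1 → S3 → S1 → S1 → S1 → S3 → S1 → S3
End state S3 is accepting.

Yes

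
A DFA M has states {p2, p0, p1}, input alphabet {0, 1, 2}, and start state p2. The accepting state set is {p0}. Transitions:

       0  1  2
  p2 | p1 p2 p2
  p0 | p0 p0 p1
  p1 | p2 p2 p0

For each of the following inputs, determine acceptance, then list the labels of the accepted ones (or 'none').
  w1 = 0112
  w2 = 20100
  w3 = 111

w1: Trace: p2 -0-> p1 -1-> p2 -1-> p2 -2-> p2  → end p2, rejected
w2: Trace: p2 -2-> p2 -0-> p1 -1-> p2 -0-> p1 -0-> p2  → end p2, rejected
w3: Trace: p2 -1-> p2 -1-> p2 -1-> p2  → end p2, rejected

none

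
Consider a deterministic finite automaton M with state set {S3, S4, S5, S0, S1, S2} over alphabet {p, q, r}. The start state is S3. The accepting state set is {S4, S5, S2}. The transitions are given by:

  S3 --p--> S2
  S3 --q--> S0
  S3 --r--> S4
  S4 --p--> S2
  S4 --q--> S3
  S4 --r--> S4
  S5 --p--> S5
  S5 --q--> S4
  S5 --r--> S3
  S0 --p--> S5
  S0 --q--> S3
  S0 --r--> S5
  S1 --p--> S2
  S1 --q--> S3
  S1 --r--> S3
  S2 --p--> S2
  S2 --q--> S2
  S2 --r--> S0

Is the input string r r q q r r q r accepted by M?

start at S3
read 'r': S3 → S4
read 'r': S4 → S4
read 'q': S4 → S3
read 'q': S3 → S0
read 'r': S0 → S5
read 'r': S5 → S3
read 'q': S3 → S0
read 'r': S0 → S5
End state S5 is accepting.

Yes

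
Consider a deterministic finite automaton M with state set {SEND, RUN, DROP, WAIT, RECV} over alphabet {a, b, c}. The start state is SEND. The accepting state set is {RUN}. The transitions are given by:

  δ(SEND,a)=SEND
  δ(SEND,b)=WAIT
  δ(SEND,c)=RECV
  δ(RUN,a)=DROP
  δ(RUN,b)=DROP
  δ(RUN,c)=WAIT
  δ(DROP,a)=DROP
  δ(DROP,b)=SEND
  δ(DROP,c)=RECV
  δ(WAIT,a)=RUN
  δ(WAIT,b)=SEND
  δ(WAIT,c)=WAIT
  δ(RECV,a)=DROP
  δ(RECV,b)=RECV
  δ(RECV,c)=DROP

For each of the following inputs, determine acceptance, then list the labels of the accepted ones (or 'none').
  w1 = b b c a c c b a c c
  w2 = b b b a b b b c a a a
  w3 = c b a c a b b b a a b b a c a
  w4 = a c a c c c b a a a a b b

none

w1:
  start at SEND
  read 'b': SEND → WAIT
  read 'b': WAIT → SEND
  read 'c': SEND → RECV
  read 'a': RECV → DROP
  read 'c': DROP → RECV
  read 'c': RECV → DROP
  read 'b': DROP → SEND
  read 'a': SEND → SEND
  read 'c': SEND → RECV
  read 'c': RECV → DROP
  end DROP, rejected
w2:
  start at SEND
  read 'b': SEND → WAIT
  read 'b': WAIT → SEND
  read 'b': SEND → WAIT
  read 'a': WAIT → RUN
  read 'b': RUN → DROP
  read 'b': DROP → SEND
  read 'b': SEND → WAIT
  read 'c': WAIT → WAIT
  read 'a': WAIT → RUN
  read 'a': RUN → DROP
  read 'a': DROP → DROP
  end DROP, rejected
w3:
  start at SEND
  read 'c': SEND → RECV
  read 'b': RECV → RECV
  read 'a': RECV → DROP
  read 'c': DROP → RECV
  read 'a': RECV → DROP
  read 'b': DROP → SEND
  read 'b': SEND → WAIT
  read 'b': WAIT → SEND
  read 'a': SEND → SEND
  read 'a': SEND → SEND
  read 'b': SEND → WAIT
  read 'b': WAIT → SEND
  read 'a': SEND → SEND
  read 'c': SEND → RECV
  read 'a': RECV → DROP
  end DROP, rejected
w4:
  start at SEND
  read 'a': SEND → SEND
  read 'c': SEND → RECV
  read 'a': RECV → DROP
  read 'c': DROP → RECV
  read 'c': RECV → DROP
  read 'c': DROP → RECV
  read 'b': RECV → RECV
  read 'a': RECV → DROP
  read 'a': DROP → DROP
  read 'a': DROP → DROP
  read 'a': DROP → DROP
  read 'b': DROP → SEND
  read 'b': SEND → WAIT
  end WAIT, rejected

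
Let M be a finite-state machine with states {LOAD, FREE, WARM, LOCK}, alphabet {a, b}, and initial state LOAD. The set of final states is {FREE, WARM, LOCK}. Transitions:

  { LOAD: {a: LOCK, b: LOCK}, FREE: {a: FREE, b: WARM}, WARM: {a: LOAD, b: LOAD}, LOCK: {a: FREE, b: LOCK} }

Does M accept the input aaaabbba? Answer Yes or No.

start at LOAD
read 'a': LOAD → LOCK
read 'a': LOCK → FREE
read 'a': FREE → FREE
read 'a': FREE → FREE
read 'b': FREE → WARM
read 'b': WARM → LOAD
read 'b': LOAD → LOCK
read 'a': LOCK → FREE
End state FREE is accepting.

Yes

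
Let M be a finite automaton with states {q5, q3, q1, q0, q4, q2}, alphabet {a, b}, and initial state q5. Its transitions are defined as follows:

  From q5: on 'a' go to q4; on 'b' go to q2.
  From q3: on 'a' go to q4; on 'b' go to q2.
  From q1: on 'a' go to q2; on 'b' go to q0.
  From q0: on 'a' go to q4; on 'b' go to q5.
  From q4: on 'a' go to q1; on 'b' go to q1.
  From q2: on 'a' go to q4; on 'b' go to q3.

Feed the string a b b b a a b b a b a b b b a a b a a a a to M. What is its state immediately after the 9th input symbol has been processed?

q5 → q4 → q1 → q0 → q5 → q4 → q1 → q0 → q5 → q4
After 9 symbols: q4.

q4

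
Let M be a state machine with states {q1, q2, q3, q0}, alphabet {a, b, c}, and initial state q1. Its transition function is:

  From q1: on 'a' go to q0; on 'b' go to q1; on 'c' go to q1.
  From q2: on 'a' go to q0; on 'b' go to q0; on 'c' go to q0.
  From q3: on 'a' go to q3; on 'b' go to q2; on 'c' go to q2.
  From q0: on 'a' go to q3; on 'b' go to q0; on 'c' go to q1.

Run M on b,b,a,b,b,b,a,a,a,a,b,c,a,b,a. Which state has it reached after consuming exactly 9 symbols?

q3

Trace: q1 -b-> q1 -b-> q1 -a-> q0 -b-> q0 -b-> q0 -b-> q0 -a-> q3 -a-> q3 -a-> q3
After 9 symbols: q3.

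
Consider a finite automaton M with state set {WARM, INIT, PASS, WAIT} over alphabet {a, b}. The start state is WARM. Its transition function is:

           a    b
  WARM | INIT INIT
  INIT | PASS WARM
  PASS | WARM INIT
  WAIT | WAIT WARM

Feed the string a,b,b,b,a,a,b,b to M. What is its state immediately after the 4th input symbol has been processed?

WARM → INIT → WARM → INIT → WARM
After 4 symbols: WARM.

WARM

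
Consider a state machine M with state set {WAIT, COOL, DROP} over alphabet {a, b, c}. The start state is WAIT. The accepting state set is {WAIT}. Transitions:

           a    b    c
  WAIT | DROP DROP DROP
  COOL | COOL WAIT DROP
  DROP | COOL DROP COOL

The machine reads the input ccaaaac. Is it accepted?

Trace: WAIT -c-> DROP -c-> COOL -a-> COOL -a-> COOL -a-> COOL -a-> COOL -c-> DROP
End state DROP is not accepting.

No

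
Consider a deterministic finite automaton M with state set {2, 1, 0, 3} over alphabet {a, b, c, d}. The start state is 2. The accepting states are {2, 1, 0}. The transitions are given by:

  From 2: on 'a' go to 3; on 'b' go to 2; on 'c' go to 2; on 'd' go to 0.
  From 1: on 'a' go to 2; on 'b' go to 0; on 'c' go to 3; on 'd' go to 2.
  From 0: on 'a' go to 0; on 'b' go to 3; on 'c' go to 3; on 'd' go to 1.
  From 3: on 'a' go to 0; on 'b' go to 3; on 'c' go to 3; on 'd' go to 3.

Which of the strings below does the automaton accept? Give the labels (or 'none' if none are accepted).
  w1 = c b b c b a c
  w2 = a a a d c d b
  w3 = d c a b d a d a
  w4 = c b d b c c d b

w3

w1:
  start at 2
  read 'c': 2 → 2
  read 'b': 2 → 2
  read 'b': 2 → 2
  read 'c': 2 → 2
  read 'b': 2 → 2
  read 'a': 2 → 3
  read 'c': 3 → 3
  end 3, rejected
w2:
  start at 2
  read 'a': 2 → 3
  read 'a': 3 → 0
  read 'a': 0 → 0
  read 'd': 0 → 1
  read 'c': 1 → 3
  read 'd': 3 → 3
  read 'b': 3 → 3
  end 3, rejected
w3:
  start at 2
  read 'd': 2 → 0
  read 'c': 0 → 3
  read 'a': 3 → 0
  read 'b': 0 → 3
  read 'd': 3 → 3
  read 'a': 3 → 0
  read 'd': 0 → 1
  read 'a': 1 → 2
  end 2, accepted
w4:
  start at 2
  read 'c': 2 → 2
  read 'b': 2 → 2
  read 'd': 2 → 0
  read 'b': 0 → 3
  read 'c': 3 → 3
  read 'c': 3 → 3
  read 'd': 3 → 3
  read 'b': 3 → 3
  end 3, rejected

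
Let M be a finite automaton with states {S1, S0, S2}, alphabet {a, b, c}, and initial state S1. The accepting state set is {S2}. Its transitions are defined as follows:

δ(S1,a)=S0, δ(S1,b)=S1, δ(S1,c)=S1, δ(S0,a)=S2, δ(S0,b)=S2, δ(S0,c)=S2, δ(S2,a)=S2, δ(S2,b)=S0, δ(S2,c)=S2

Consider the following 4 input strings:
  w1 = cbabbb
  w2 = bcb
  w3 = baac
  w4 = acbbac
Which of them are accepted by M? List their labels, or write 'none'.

w1, w3, w4

w1:
  start at S1
  read 'c': S1 → S1
  read 'b': S1 → S1
  read 'a': S1 → S0
  read 'b': S0 → S2
  read 'b': S2 → S0
  read 'b': S0 → S2
  end S2, accepted
w2:
  start at S1
  read 'b': S1 → S1
  read 'c': S1 → S1
  read 'b': S1 → S1
  end S1, rejected
w3:
  start at S1
  read 'b': S1 → S1
  read 'a': S1 → S0
  read 'a': S0 → S2
  read 'c': S2 → S2
  end S2, accepted
w4:
  start at S1
  read 'a': S1 → S0
  read 'c': S0 → S2
  read 'b': S2 → S0
  read 'b': S0 → S2
  read 'a': S2 → S2
  read 'c': S2 → S2
  end S2, accepted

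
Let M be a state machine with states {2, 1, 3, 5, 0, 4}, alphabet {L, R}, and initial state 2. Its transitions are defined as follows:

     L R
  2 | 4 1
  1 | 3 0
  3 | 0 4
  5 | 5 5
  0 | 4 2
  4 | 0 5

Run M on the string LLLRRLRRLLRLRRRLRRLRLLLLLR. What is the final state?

2 → 4 → 0 → 4 → 5 → 5 → 5 → 5 → 5 → 5 → 5 → 5 → 5 → 5 → 5 → 5 → 5 → 5 → 5 → 5 → 5 → 5 → 5 → 5 → 5 → 5 → 5

5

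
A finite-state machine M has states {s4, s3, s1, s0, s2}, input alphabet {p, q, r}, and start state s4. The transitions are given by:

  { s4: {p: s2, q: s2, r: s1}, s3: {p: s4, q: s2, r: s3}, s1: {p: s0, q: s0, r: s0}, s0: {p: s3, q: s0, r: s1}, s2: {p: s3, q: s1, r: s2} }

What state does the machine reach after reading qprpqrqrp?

s3

Trace: s4 -q-> s2 -p-> s3 -r-> s3 -p-> s4 -q-> s2 -r-> s2 -q-> s1 -r-> s0 -p-> s3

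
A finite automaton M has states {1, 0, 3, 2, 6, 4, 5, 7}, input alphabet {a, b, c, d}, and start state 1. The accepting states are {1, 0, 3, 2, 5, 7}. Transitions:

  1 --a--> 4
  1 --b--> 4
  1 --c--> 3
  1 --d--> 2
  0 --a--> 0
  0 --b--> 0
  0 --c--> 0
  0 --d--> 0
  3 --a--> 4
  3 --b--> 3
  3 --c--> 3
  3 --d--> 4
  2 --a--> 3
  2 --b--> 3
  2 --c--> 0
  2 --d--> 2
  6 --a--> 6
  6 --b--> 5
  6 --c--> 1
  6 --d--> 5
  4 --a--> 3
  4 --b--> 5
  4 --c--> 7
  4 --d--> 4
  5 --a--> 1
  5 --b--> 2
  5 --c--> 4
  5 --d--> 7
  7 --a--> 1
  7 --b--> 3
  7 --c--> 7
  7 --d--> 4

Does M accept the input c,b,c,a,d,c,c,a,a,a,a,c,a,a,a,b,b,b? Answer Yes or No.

Yes

start at 1
read 'c': 1 → 3
read 'b': 3 → 3
read 'c': 3 → 3
read 'a': 3 → 4
read 'd': 4 → 4
read 'c': 4 → 7
read 'c': 7 → 7
read 'a': 7 → 1
read 'a': 1 → 4
read 'a': 4 → 3
read 'a': 3 → 4
read 'c': 4 → 7
read 'a': 7 → 1
read 'a': 1 → 4
read 'a': 4 → 3
read 'b': 3 → 3
read 'b': 3 → 3
read 'b': 3 → 3
End state 3 is accepting.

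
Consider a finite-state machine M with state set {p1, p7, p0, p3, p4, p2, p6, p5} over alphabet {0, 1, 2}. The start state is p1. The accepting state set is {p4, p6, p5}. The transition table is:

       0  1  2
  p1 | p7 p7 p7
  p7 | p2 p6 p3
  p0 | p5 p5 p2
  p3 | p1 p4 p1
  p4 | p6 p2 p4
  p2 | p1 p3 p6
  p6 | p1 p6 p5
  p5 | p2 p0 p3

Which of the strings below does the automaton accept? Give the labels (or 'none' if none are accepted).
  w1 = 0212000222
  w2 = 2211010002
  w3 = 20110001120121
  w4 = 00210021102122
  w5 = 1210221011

w5

w1: p1 → p7 → p3 → p4 → p4 → p6 → p1 → p7 → p3 → p1 → p7  → end p7, rejected
w2: p1 → p7 → p3 → p4 → p2 → p1 → p7 → p2 → p1 → p7 → p3  → end p3, rejected
w3: p1 → p7 → p2 → p3 → p4 → p6 → p1 → p7 → p6 → p6 → p5 → p2 → p3 → p1 → p7  → end p7, rejected
w4: p1 → p7 → p2 → p6 → p6 → p1 → p7 → p3 → p4 → p2 → p1 → p7 → p6 → p5 → p3  → end p3, rejected
w5: p1 → p7 → p3 → p4 → p6 → p5 → p3 → p4 → p6 → p6 → p6  → end p6, accepted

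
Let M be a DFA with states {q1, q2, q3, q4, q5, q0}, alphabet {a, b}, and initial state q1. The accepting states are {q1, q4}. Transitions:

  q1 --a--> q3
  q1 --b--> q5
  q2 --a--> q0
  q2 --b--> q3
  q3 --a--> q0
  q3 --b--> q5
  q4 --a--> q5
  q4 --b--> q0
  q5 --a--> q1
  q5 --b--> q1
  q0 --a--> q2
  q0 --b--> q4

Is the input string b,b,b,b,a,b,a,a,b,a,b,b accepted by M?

Yes

Trace: q1 -b-> q5 -b-> q1 -b-> q5 -b-> q1 -a-> q3 -b-> q5 -a-> q1 -a-> q3 -b-> q5 -a-> q1 -b-> q5 -b-> q1
End state q1 is accepting.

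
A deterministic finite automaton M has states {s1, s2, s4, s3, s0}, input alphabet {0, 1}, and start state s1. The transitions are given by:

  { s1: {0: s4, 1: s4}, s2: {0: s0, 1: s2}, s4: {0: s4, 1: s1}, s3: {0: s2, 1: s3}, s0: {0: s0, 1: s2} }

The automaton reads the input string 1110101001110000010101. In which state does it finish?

s1 → s4 → s1 → s4 → s4 → s1 → s4 → s1 → s4 → s4 → s1 → s4 → s1 → s4 → s4 → s4 → s4 → s4 → s1 → s4 → s1 → s4 → s1

s1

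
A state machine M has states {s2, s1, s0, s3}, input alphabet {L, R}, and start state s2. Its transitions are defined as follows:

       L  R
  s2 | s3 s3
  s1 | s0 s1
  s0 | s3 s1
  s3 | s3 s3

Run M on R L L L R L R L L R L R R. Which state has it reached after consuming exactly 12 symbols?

Trace: s2 -R-> s3 -L-> s3 -L-> s3 -L-> s3 -R-> s3 -L-> s3 -R-> s3 -L-> s3 -L-> s3 -R-> s3 -L-> s3 -R-> s3
After 12 symbols: s3.

s3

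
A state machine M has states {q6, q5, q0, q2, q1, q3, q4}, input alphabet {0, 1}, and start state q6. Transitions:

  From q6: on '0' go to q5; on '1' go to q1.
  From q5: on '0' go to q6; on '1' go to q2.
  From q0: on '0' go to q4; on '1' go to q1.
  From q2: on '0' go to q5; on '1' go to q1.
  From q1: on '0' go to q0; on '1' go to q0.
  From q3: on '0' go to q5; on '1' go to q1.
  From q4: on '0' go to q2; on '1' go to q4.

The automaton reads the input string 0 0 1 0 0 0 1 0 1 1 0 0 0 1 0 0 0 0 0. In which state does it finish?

q5

q6 → q5 → q6 → q1 → q0 → q4 → q2 → q1 → q0 → q1 → q0 → q4 → q2 → q5 → q2 → q5 → q6 → q5 → q6 → q5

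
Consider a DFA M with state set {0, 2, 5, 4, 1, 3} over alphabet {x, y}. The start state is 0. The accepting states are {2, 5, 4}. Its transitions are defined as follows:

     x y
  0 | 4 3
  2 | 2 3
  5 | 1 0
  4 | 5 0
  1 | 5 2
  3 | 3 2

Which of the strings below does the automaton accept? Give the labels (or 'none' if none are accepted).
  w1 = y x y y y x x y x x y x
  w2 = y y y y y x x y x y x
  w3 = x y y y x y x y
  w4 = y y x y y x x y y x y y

w1: 0 → 3 → 3 → 2 → 3 → 2 → 2 → 2 → 3 → 3 → 3 → 2 → 2  → end 2, accepted
w2: 0 → 3 → 2 → 3 → 2 → 3 → 3 → 3 → 2 → 2 → 3 → 3  → end 3, rejected
w3: 0 → 4 → 0 → 3 → 2 → 2 → 3 → 3 → 2  → end 2, accepted
w4: 0 → 3 → 2 → 2 → 3 → 2 → 2 → 2 → 3 → 2 → 2 → 3 → 2  → end 2, accepted

w1, w3, w4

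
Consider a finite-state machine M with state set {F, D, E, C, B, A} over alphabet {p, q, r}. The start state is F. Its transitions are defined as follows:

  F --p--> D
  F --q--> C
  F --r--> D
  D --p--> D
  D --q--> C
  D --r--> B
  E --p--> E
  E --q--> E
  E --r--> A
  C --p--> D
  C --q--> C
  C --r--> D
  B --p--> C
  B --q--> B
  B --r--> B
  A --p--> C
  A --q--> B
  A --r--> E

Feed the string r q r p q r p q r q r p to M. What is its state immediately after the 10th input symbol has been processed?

C

start at F
read 'r': F → D
read 'q': D → C
read 'r': C → D
read 'p': D → D
read 'q': D → C
read 'r': C → D
read 'p': D → D
read 'q': D → C
read 'r': C → D
read 'q': D → C
After 10 symbols: C.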